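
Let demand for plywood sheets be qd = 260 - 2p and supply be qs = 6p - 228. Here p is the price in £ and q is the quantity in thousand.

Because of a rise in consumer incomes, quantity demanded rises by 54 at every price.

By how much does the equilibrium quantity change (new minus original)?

+40.5

Before the shock: 260 - 2p = 6p - 228 ⇒ 488 = 8p ⇒ p = 61, q = 138.
After the shift, demand is qd = 314 - 2p and supply is qs = 6p - 228.
Setting them equal: 314 - 2p = 6p - 228 → 542 = 8p, so p = 67.75 and q = 178.5.
Δq = 178.5 − 138 = +40.5.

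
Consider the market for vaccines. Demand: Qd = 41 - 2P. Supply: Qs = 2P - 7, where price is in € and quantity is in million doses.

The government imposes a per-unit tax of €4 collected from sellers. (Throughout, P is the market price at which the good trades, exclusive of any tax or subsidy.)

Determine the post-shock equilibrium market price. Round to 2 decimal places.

Initially, 41 - 2P = 2P - 7, so 48 = 4P and P = 12, Q = 17.
Since sellers keep the price net of the tax, the effective supply curve becomes Qs = 2P - 15.
New equilibrium: 41 - 2P = 2P - 15 ⇒ 56 = 4P ⇒ P = 14, Q = 13.

14.00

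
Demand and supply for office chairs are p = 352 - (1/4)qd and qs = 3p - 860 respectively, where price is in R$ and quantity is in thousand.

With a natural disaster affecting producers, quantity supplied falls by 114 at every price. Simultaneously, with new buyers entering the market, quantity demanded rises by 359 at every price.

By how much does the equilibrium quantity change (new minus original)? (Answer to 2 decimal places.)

Initially, 1408 - 4p = 3p - 860, so 2268 = 7p and p = 324, q = 112.
With the change applied: demand qd = 1767 - 4p, supply qs = 3p - 974.
Clearing the new market: 1767 - 4p = 3p - 974, so p = 2741/7 ≈ 391.5714 and q = 1405/7 ≈ 200.7143.
Δq = 200.7143 − 112 = +88.71.

+88.71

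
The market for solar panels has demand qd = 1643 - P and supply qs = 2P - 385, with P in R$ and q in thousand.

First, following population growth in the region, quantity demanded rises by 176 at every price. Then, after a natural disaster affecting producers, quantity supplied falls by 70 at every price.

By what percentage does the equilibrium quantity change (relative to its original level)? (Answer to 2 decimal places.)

+9.72

Solve the original market: 1643 - P = 2P - 385, hence P = 676 and q = 967.
The shock moves the curves to qd = 1819 - P and qs = 2P - 455.
Equate the new curves: 1819 - P = 2P - 455, giving 2274 = 3P, P = 758, q = 1061.
%Δq = (1061 − 967) / 967 × 100 = +9.72%.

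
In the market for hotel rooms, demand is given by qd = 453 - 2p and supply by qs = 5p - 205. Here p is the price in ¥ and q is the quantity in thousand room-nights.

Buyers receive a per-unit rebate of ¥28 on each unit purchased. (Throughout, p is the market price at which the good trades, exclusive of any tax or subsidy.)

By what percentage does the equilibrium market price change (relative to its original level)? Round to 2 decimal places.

+8.51

Initially, 453 - 2p = 5p - 205, so 658 = 7p and p = 94, q = 265.
Since buyers' out-of-pocket price is the market price minus the rebate, the effective demand curve becomes qd = 509 - 2p.
New equilibrium: 509 - 2p = 5p - 205 ⇒ 714 = 7p ⇒ p = 102, q = 305.
%Δp = (102 − 94) / 94 × 100 = +8.51%.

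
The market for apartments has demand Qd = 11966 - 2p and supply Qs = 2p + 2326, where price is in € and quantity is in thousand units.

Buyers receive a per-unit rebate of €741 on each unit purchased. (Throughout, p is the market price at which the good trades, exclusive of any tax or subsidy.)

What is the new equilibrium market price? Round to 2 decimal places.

Solve the original market: 11966 - 2p = 2p + 2326, hence p = 2410 and Q = 7146.
Since buyers' out-of-pocket price is the market price minus the rebate, the effective demand curve becomes Qd = 13448 - 2p.
New equilibrium: 13448 - 2p = 2p + 2326 ⇒ 11122 = 4p ⇒ p = 2780.5, Q = 7887.

2780.50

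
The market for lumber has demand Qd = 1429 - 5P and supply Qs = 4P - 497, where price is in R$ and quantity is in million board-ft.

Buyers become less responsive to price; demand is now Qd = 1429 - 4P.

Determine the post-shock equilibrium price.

240.75

Before the shock: 1429 - 5P = 4P - 497 ⇒ 1926 = 9P ⇒ P = 214, Q = 359.
The new curves are Qd = 1429 - 4P (demand) and Qs = 4P - 497 (supply).
New equilibrium: 1429 - 4P = 4P - 497 ⇒ 1926 = 8P ⇒ P = 240.75, Q = 466.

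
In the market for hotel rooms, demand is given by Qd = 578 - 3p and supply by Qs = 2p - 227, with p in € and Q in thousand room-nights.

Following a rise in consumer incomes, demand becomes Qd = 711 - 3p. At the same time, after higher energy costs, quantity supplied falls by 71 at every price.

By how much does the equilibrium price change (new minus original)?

Initially, 578 - 3p = 2p - 227, so 805 = 5p and p = 161, Q = 95.
After the shift, demand is Qd = 711 - 3p and supply is Qs = 2p - 298.
New equilibrium: 711 - 3p = 2p - 298 ⇒ 1009 = 5p ⇒ p = 201.8, Q = 105.6.
Δp = 201.8 − 161 = +40.8.

+40.8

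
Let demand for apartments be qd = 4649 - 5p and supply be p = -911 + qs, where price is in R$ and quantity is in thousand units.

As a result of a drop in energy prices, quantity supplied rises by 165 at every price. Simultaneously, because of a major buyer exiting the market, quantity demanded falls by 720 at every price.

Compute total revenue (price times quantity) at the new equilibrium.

Initially, 4649 - 5p = p + 911, so 3738 = 6p and p = 623, q = 1534.
After the shift, demand is qd = 3929 - 5p and supply is qs = p + 1076.
Setting them equal: 3929 - 5p = p + 1076 → 2853 = 6p, so p = 475.5 and q = 1551.5.
New expenditure = 475.5 × 1551.5 = 737738.25.

737738.25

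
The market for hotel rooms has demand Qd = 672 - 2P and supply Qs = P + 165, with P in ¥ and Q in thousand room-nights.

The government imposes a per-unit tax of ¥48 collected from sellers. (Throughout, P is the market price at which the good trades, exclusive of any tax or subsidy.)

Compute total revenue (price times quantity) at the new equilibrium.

55870

Solve the original market: 672 - 2P = P + 165, hence P = 169 and Q = 334.
Since sellers keep the price net of the tax, the effective supply curve becomes Qs = P + 117.
Setting them equal: 672 - 2P = P + 117 → 555 = 3P, so P = 185 and Q = 302.
New expenditure = 185 × 302 = 55870.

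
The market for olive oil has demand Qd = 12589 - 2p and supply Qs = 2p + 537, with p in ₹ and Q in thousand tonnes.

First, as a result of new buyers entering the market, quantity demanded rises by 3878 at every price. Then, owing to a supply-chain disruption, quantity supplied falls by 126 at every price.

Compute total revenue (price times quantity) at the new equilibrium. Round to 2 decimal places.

Before the shock: 12589 - 2p = 2p + 537 ⇒ 12052 = 4p ⇒ p = 3013, Q = 6563.
With the change applied: demand Qd = 16467 - 2p, supply Qs = 2p + 411.
New equilibrium: 16467 - 2p = 2p + 411 ⇒ 16056 = 4p ⇒ p = 4014, Q = 8439.
New expenditure = 4014 × 8439 = 33874146.00.

33874146.00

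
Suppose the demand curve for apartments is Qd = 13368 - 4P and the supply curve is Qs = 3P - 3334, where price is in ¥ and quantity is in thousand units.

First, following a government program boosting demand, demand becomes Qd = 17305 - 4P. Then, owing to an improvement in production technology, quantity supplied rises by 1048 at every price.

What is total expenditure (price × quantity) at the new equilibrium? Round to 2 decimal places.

17100544.10

Before the shock: 13368 - 4P = 3P - 3334 ⇒ 16702 = 7P ⇒ P = 2386, Q = 3824.
The shock moves the curves to Qd = 17305 - 4P and Qs = 3P - 2286.
New equilibrium: 17305 - 4P = 3P - 2286 ⇒ 19591 = 7P ⇒ P = 19591/7 ≈ 2798.7143, Q = 42771/7 ≈ 6110.1429.
New expenditure = 2798.7143 × 6110.1429 = 17100544.10.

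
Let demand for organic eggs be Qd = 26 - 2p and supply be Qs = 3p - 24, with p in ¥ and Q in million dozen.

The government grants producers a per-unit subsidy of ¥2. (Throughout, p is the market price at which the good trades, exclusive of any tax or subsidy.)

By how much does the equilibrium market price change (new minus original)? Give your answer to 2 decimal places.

Initially, 26 - 2p = 3p - 24, so 50 = 5p and p = 10, Q = 6.
Since sellers receive the price plus the subsidy, the effective supply curve becomes Qs = 3p - 18.
Equate the new curves: 26 - 2p = 3p - 18, giving 44 = 5p, p = 8.8, Q = 8.4.
Δp = 8.8 − 10 = -1.20.

-1.20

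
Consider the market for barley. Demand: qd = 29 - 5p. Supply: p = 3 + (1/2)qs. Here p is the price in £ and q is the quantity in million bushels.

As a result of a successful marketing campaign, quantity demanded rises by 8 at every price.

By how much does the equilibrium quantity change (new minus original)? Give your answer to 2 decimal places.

Original equilibrium: 29 - 5p = 2p - 6 gives 35 = 7p, so p = 5 and q = 4.
The shock moves the curves to qd = 37 - 5p and qs = 2p - 6.
Setting them equal: 37 - 5p = 2p - 6 → 43 = 7p, so p = 43/7 ≈ 6.1429 and q = 44/7 ≈ 6.2857.
Δq = 6.2857 − 4 = +2.29.

+2.29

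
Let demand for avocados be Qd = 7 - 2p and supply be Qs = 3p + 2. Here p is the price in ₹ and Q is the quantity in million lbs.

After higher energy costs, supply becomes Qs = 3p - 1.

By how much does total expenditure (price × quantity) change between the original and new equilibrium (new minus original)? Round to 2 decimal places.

Before the shock: 7 - 2p = 3p + 2 ⇒ 5 = 5p ⇒ p = 1, Q = 5.
After the shift, demand is Qd = 7 - 2p and supply is Qs = 3p - 1.
Equate the new curves: 7 - 2p = 3p - 1, giving 8 = 5p, p = 1.6, Q = 3.8.
Expenditure moves from 1×5 = 5 to 1.6×3.8 = 6.08; change = +1.08.

+1.08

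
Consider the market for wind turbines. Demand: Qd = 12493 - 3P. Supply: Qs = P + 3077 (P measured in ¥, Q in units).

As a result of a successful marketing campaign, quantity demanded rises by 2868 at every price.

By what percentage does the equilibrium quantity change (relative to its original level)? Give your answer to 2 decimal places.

+13.20

Original equilibrium: 12493 - 3P = P + 3077 gives 9416 = 4P, so P = 2354 and Q = 5431.
After the shift, demand is Qd = 15361 - 3P and supply is Qs = P + 3077.
New equilibrium: 15361 - 3P = P + 3077 ⇒ 12284 = 4P ⇒ P = 3071, Q = 6148.
%ΔQ = (6148 − 5431) / 5431 × 100 = +13.20%.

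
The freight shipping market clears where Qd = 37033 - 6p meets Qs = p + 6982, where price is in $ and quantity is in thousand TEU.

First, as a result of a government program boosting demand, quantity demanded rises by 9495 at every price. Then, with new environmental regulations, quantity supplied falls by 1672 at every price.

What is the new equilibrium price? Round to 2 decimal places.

Initially, 37033 - 6p = p + 6982, so 30051 = 7p and p = 4293, Q = 11275.
The shock moves the curves to Qd = 46528 - 6p and Qs = p + 5310.
Setting them equal: 46528 - 6p = p + 5310 → 41218 = 7p, so p = 41218/7 ≈ 5888.2857 and Q = 78388/7 ≈ 11198.2857.

5888.29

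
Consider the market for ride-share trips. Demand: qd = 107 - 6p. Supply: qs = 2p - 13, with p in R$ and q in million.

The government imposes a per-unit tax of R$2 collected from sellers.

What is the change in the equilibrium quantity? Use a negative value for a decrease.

-3

Initially, 107 - 6p = 2p - 13, so 120 = 8p and p = 15, q = 17.
Since sellers keep the price net of the tax, the effective supply curve becomes qs = 2p - 17.
Clearing the new market: 107 - 6p = 2p - 17, so p = 15.5 and q = 14.
Δq = 14 − 17 = -3.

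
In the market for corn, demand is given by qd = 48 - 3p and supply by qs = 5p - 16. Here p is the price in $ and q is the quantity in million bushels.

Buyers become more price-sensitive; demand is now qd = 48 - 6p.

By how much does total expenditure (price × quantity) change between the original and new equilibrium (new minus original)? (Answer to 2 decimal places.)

-115.83

Initially, 48 - 3p = 5p - 16, so 64 = 8p and p = 8, q = 24.
With the change applied: demand qd = 48 - 6p, supply qs = 5p - 16.
Clearing the new market: 48 - 6p = 5p - 16, so p = 64/11 ≈ 5.8182 and q = 144/11 ≈ 13.0909.
Expenditure moves from 8×24 = 192 to 5.8182×13.0909 = 76.1653; change = -115.83.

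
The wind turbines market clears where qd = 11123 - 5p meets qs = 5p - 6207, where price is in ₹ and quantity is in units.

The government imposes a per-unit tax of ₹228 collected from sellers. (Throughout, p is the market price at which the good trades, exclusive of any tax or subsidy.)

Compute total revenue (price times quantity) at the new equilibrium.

3487136

Initially, 11123 - 5p = 5p - 6207, so 17330 = 10p and p = 1733, q = 2458.
Since sellers keep the price net of the tax, the effective supply curve becomes qs = 5p - 7347.
Equate the new curves: 11123 - 5p = 5p - 7347, giving 18470 = 10p, p = 1847, q = 1888.
New expenditure = 1847 × 1888 = 3487136.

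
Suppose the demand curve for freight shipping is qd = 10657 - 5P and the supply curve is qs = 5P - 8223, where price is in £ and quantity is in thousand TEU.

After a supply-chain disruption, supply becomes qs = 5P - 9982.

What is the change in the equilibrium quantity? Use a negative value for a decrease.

Before the shock: 10657 - 5P = 5P - 8223 ⇒ 18880 = 10P ⇒ P = 1888, q = 1217.
The shock moves the curves to qd = 10657 - 5P and qs = 5P - 9982.
Setting them equal: 10657 - 5P = 5P - 9982 → 20639 = 10P, so P = 2063.9 and q = 337.5.
Δq = 337.5 − 1217 = -879.5.

-879.5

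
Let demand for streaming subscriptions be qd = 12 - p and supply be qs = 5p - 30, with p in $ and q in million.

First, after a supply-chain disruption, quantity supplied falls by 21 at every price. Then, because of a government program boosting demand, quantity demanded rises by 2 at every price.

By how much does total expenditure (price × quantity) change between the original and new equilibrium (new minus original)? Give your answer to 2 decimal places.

Before the shock: 12 - p = 5p - 30 ⇒ 42 = 6p ⇒ p = 7, q = 5.
With the change applied: demand qd = 14 - p, supply qs = 5p - 51.
Clearing the new market: 14 - p = 5p - 51, so p = 65/6 ≈ 10.8333 and q = 19/6 ≈ 3.1667.
Expenditure moves from 7×5 = 35 to 10.8333×3.1667 = 34.3056; change = -0.69.

-0.69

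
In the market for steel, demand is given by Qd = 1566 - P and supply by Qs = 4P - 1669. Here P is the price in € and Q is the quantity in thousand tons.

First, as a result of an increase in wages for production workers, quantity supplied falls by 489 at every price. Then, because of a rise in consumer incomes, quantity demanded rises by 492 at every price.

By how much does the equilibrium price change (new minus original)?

Original equilibrium: 1566 - P = 4P - 1669 gives 3235 = 5P, so P = 647 and Q = 919.
The shock moves the curves to Qd = 2058 - P and Qs = 4P - 2158.
Setting them equal: 2058 - P = 4P - 2158 → 4216 = 5P, so P = 843.2 and Q = 1214.8.
ΔP = 843.2 − 647 = +196.2.

+196.2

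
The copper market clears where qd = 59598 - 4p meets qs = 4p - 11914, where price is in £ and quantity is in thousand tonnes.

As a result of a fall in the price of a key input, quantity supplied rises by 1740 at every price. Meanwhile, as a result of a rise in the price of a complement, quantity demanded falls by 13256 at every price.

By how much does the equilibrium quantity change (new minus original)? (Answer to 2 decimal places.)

-5758.00

Original equilibrium: 59598 - 4p = 4p - 11914 gives 71512 = 8p, so p = 8939 and q = 23842.
The new curves are qd = 46342 - 4p (demand) and qs = 4p - 10174 (supply).
Equate the new curves: 46342 - 4p = 4p - 10174, giving 56516 = 8p, p = 7064.5, q = 18084.
Δq = 18084 − 23842 = -5758.00.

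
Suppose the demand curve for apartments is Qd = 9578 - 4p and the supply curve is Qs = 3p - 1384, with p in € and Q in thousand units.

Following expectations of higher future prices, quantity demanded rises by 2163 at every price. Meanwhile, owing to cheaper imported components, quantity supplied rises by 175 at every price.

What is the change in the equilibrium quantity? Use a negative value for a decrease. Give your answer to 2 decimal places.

+1027.00

Original equilibrium: 9578 - 4p = 3p - 1384 gives 10962 = 7p, so p = 1566 and Q = 3314.
The shock moves the curves to Qd = 11741 - 4p and Qs = 3p - 1209.
Clearing the new market: 11741 - 4p = 3p - 1209, so p = 1850 and Q = 4341.
ΔQ = 4341 − 3314 = +1027.00.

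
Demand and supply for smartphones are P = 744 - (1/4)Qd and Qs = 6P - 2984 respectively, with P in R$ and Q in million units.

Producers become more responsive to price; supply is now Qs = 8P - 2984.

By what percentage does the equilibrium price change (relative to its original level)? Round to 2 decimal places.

Before the shock: 2976 - 4P = 6P - 2984 ⇒ 5960 = 10P ⇒ P = 596, Q = 592.
After the shift, demand is Qd = 2976 - 4P and supply is Qs = 8P - 2984.
Equate the new curves: 2976 - 4P = 8P - 2984, giving 5960 = 12P, P = 1490/3 ≈ 496.6667, Q = 2968/3 ≈ 989.3333.
%ΔP = (496.6667 − 596) / 596 × 100 = -16.67%.

-16.67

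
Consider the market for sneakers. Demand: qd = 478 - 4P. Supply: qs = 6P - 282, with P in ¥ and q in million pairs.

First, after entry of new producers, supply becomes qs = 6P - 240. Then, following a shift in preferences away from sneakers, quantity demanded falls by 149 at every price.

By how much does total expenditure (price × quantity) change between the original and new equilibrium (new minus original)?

Before the shock: 478 - 4P = 6P - 282 ⇒ 760 = 10P ⇒ P = 76, q = 174.
After the shift, demand is qd = 329 - 4P and supply is qs = 6P - 240.
Clearing the new market: 329 - 4P = 6P - 240, so P = 56.9 and q = 101.4.
Expenditure moves from 76×174 = 13224 to 56.9×101.4 = 5769.66; change = -7454.34.

-7454.34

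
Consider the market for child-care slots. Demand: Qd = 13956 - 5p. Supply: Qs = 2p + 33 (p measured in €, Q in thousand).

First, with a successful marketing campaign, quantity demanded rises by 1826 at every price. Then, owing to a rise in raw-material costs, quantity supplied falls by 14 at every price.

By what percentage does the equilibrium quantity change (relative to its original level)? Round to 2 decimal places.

+12.76

Before the shock: 13956 - 5p = 2p + 33 ⇒ 13923 = 7p ⇒ p = 1989, Q = 4011.
After the shift, demand is Qd = 15782 - 5p and supply is Qs = 2p + 19.
New equilibrium: 15782 - 5p = 2p + 19 ⇒ 15763 = 7p ⇒ p = 15763/7 ≈ 2251.8571, Q = 31659/7 ≈ 4522.7143.
%ΔQ = (4522.7143 − 4011) / 4011 × 100 = +12.76%.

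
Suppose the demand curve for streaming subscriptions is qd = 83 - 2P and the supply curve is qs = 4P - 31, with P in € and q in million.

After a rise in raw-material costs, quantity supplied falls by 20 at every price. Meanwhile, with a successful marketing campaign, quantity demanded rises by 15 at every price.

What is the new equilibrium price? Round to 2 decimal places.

24.83

Before the shock: 83 - 2P = 4P - 31 ⇒ 114 = 6P ⇒ P = 19, q = 45.
After the shift, demand is qd = 98 - 2P and supply is qs = 4P - 51.
Equate the new curves: 98 - 2P = 4P - 51, giving 149 = 6P, P = 149/6 ≈ 24.8333, q = 145/3 ≈ 48.3333.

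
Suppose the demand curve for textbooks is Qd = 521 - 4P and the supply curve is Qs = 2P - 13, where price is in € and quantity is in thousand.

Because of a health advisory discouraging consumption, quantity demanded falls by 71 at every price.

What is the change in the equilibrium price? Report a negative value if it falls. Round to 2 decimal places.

Original equilibrium: 521 - 4P = 2P - 13 gives 534 = 6P, so P = 89 and Q = 165.
With the change applied: demand Qd = 450 - 4P, supply Qs = 2P - 13.
Equate the new curves: 450 - 4P = 2P - 13, giving 463 = 6P, P = 463/6 ≈ 77.1667, Q = 424/3 ≈ 141.3333.
ΔP = 77.1667 − 89 = -11.83.

-11.83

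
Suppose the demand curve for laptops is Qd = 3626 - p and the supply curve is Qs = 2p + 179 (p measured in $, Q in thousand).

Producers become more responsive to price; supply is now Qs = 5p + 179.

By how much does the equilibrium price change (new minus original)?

-574.5

Before the shock: 3626 - p = 2p + 179 ⇒ 3447 = 3p ⇒ p = 1149, Q = 2477.
The new curves are Qd = 3626 - p (demand) and Qs = 5p + 179 (supply).
Clearing the new market: 3626 - p = 5p + 179, so p = 574.5 and Q = 3051.5.
Δp = 574.5 − 1149 = -574.5.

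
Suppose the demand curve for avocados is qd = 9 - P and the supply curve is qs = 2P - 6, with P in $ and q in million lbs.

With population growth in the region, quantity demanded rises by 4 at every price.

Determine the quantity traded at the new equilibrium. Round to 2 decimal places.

6.67

Original equilibrium: 9 - P = 2P - 6 gives 15 = 3P, so P = 5 and q = 4.
With the change applied: demand qd = 13 - P, supply qs = 2P - 6.
Setting them equal: 13 - P = 2P - 6 → 19 = 3P, so P = 19/3 ≈ 6.3333 and q = 20/3 ≈ 6.6667.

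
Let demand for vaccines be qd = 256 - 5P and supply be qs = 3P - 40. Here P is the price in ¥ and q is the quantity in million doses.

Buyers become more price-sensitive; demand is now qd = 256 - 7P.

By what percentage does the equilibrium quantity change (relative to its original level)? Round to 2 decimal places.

-31.27

Solve the original market: 256 - 5P = 3P - 40, hence P = 37 and q = 71.
After the shift, demand is qd = 256 - 7P and supply is qs = 3P - 40.
Equate the new curves: 256 - 7P = 3P - 40, giving 296 = 10P, P = 29.6, q = 48.8.
%Δq = (48.8 − 71) / 71 × 100 = -31.27%.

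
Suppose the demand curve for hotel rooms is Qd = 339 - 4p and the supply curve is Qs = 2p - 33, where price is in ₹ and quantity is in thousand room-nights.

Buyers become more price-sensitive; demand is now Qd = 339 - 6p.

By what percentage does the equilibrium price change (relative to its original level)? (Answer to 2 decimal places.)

Initially, 339 - 4p = 2p - 33, so 372 = 6p and p = 62, Q = 91.
With the change applied: demand Qd = 339 - 6p, supply Qs = 2p - 33.
Clearing the new market: 339 - 6p = 2p - 33, so p = 46.5 and Q = 60.
%Δp = (46.5 − 62) / 62 × 100 = -25.00%.

-25.00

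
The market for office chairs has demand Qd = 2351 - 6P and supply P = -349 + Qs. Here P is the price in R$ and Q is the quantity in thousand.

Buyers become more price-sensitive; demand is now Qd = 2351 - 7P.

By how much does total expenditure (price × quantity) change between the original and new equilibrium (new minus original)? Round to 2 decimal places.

Solve the original market: 2351 - 6P = P + 349, hence P = 286 and Q = 635.
After the shift, demand is Qd = 2351 - 7P and supply is Qs = P + 349.
Clearing the new market: 2351 - 7P = P + 349, so P = 250.25 and Q = 599.25.
Expenditure moves from 286×635 = 181610 to 250.25×599.25 = 149962.3125; change = -31647.69.

-31647.69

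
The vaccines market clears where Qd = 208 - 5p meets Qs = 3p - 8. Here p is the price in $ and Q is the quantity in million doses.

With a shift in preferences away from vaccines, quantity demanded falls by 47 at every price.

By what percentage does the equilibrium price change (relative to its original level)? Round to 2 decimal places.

Before the shock: 208 - 5p = 3p - 8 ⇒ 216 = 8p ⇒ p = 27, Q = 73.
The shock moves the curves to Qd = 161 - 5p and Qs = 3p - 8.
Clearing the new market: 161 - 5p = 3p - 8, so p = 21.125 and Q = 55.375.
%Δp = (21.125 − 27) / 27 × 100 = -21.76%.

-21.76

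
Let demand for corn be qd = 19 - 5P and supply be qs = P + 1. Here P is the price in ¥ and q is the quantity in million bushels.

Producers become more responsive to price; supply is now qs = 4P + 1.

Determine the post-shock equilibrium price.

2

Initially, 19 - 5P = P + 1, so 18 = 6P and P = 3, q = 4.
With the change applied: demand qd = 19 - 5P, supply qs = 4P + 1.
Setting them equal: 19 - 5P = 4P + 1 → 18 = 9P, so P = 2 and q = 9.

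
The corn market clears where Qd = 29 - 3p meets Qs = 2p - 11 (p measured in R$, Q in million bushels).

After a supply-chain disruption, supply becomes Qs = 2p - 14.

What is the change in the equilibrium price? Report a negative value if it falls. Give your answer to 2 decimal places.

Before the shock: 29 - 3p = 2p - 11 ⇒ 40 = 5p ⇒ p = 8, Q = 5.
After the shift, demand is Qd = 29 - 3p and supply is Qs = 2p - 14.
Setting them equal: 29 - 3p = 2p - 14 → 43 = 5p, so p = 8.6 and Q = 3.2.
Δp = 8.6 − 8 = +0.60.

+0.60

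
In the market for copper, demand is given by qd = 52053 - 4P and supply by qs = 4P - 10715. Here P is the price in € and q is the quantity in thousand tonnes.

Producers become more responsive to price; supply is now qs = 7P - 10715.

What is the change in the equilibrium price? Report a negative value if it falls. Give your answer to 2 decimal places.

-2139.82

Solve the original market: 52053 - 4P = 4P - 10715, hence P = 7846 and q = 20669.
After the shift, demand is qd = 52053 - 4P and supply is qs = 7P - 10715.
Setting them equal: 52053 - 4P = 7P - 10715 → 62768 = 11P, so P = 62768/11 ≈ 5706.1818 and q = 321511/11 ≈ 29228.2727.
ΔP = 5706.1818 − 7846 = -2139.82.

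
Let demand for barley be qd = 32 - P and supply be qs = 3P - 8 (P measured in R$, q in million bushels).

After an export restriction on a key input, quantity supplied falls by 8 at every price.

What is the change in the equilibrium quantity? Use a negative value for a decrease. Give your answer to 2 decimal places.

Original equilibrium: 32 - P = 3P - 8 gives 40 = 4P, so P = 10 and q = 22.
The shock moves the curves to qd = 32 - P and qs = 3P - 16.
Clearing the new market: 32 - P = 3P - 16, so P = 12 and q = 20.
Δq = 20 − 22 = -2.00.

-2.00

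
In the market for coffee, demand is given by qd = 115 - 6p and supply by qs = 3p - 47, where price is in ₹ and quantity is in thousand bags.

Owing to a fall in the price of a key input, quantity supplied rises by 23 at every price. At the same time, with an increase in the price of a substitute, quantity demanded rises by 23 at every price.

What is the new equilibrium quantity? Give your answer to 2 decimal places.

Solve the original market: 115 - 6p = 3p - 47, hence p = 18 and q = 7.
With the change applied: demand qd = 138 - 6p, supply qs = 3p - 24.
Equate the new curves: 138 - 6p = 3p - 24, giving 162 = 9p, p = 18, q = 30.

30.00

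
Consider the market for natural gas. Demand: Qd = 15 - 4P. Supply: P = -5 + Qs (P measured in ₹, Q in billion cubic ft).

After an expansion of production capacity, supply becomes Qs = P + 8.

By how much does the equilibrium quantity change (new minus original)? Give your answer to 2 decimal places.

+2.40

Initially, 15 - 4P = P + 5, so 10 = 5P and P = 2, Q = 7.
With the change applied: demand Qd = 15 - 4P, supply Qs = P + 8.
New equilibrium: 15 - 4P = P + 8 ⇒ 7 = 5P ⇒ P = 1.4, Q = 9.4.
ΔQ = 9.4 − 7 = +2.40.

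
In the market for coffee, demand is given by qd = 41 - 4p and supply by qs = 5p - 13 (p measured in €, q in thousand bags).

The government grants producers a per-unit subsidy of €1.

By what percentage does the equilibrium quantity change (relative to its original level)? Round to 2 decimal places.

Before the shock: 41 - 4p = 5p - 13 ⇒ 54 = 9p ⇒ p = 6, q = 17.
Since sellers receive the price plus the subsidy, the effective supply curve becomes qs = 5p - 8.
Equate the new curves: 41 - 4p = 5p - 8, giving 49 = 9p, p = 49/9 ≈ 5.4444, q = 173/9 ≈ 19.2222.
%Δq = (19.2222 − 17) / 17 × 100 = +13.07%.

+13.07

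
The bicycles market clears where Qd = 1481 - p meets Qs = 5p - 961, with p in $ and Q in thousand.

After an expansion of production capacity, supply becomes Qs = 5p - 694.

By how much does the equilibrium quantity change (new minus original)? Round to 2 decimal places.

Initially, 1481 - p = 5p - 961, so 2442 = 6p and p = 407, Q = 1074.
The shock moves the curves to Qd = 1481 - p and Qs = 5p - 694.
Setting them equal: 1481 - p = 5p - 694 → 2175 = 6p, so p = 362.5 and Q = 1118.5.
ΔQ = 1118.5 − 1074 = +44.50.

+44.50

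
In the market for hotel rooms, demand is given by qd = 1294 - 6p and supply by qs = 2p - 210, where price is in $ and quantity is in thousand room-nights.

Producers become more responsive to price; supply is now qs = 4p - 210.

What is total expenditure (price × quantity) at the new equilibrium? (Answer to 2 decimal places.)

Original equilibrium: 1294 - 6p = 2p - 210 gives 1504 = 8p, so p = 188 and q = 166.
After the shift, demand is qd = 1294 - 6p and supply is qs = 4p - 210.
Setting them equal: 1294 - 6p = 4p - 210 → 1504 = 10p, so p = 150.4 and q = 391.6.
New expenditure = 150.4 × 391.6 = 58896.64.

58896.64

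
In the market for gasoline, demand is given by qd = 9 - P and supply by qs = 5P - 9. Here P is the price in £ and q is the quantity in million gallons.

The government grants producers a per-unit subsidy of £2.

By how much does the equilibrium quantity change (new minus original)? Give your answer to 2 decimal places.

+1.67

Initially, 9 - P = 5P - 9, so 18 = 6P and P = 3, q = 6.
Since sellers receive the price plus the subsidy, the effective supply curve becomes qs = 5P + 1.
Clearing the new market: 9 - P = 5P + 1, so P = 4/3 ≈ 1.3333 and q = 23/3 ≈ 7.6667.
Δq = 7.6667 − 6 = +1.67.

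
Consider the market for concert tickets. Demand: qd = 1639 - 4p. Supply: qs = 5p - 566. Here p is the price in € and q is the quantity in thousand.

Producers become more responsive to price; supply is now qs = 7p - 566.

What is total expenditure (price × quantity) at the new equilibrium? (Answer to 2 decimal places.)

167816.90

Initially, 1639 - 4p = 5p - 566, so 2205 = 9p and p = 245, q = 659.
The shock moves the curves to qd = 1639 - 4p and qs = 7p - 566.
Setting them equal: 1639 - 4p = 7p - 566 → 2205 = 11p, so p = 2205/11 ≈ 200.4545 and q = 9209/11 ≈ 837.1818.
New expenditure = 200.4545 × 837.1818 = 167816.90.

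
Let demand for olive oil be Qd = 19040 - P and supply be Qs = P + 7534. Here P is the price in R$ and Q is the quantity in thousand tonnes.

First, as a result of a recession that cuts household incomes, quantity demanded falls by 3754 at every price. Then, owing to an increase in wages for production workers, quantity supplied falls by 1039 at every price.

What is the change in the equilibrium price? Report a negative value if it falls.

-1357.5

Original equilibrium: 19040 - P = P + 7534 gives 11506 = 2P, so P = 5753 and Q = 13287.
The shock moves the curves to Qd = 15286 - P and Qs = P + 6495.
Setting them equal: 15286 - P = P + 6495 → 8791 = 2P, so P = 4395.5 and Q = 10890.5.
ΔP = 4395.5 − 5753 = -1357.5.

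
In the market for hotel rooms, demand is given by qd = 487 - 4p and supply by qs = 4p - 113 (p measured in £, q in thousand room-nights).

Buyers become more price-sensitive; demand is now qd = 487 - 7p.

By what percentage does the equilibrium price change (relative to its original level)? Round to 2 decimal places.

-27.27

Initially, 487 - 4p = 4p - 113, so 600 = 8p and p = 75, q = 187.
The shock moves the curves to qd = 487 - 7p and qs = 4p - 113.
New equilibrium: 487 - 7p = 4p - 113 ⇒ 600 = 11p ⇒ p = 600/11 ≈ 54.5455, q = 1157/11 ≈ 105.1818.
%Δp = (54.5455 − 75) / 75 × 100 = -27.27%.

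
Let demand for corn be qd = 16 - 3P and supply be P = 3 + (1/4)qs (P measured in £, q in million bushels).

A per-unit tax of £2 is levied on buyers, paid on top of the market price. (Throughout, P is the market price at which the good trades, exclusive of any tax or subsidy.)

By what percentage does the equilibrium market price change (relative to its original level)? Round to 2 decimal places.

Solve the original market: 16 - 3P = 4P - 12, hence P = 4 and q = 4.
Since buyers pay the price plus the tax, the effective demand curve becomes qd = 10 - 3P.
New equilibrium: 10 - 3P = 4P - 12 ⇒ 22 = 7P ⇒ P = 22/7 ≈ 3.1429, q = 4/7 ≈ 0.5714.
%ΔP = (3.1429 − 4) / 4 × 100 = -21.43%.

-21.43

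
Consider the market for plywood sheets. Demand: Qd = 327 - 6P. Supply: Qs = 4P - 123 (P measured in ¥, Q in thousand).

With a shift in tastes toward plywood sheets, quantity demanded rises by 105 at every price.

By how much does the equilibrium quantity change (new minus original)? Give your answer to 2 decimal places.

Solve the original market: 327 - 6P = 4P - 123, hence P = 45 and Q = 57.
The new curves are Qd = 432 - 6P (demand) and Qs = 4P - 123 (supply).
Clearing the new market: 432 - 6P = 4P - 123, so P = 55.5 and Q = 99.
ΔQ = 99 − 57 = +42.00.

+42.00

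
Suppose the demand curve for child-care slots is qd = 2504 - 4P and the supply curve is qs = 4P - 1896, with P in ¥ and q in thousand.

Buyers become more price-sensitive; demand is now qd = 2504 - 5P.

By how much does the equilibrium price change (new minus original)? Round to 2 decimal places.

Initially, 2504 - 4P = 4P - 1896, so 4400 = 8P and P = 550, q = 304.
After the shift, demand is qd = 2504 - 5P and supply is qs = 4P - 1896.
Equate the new curves: 2504 - 5P = 4P - 1896, giving 4400 = 9P, P = 4400/9 ≈ 488.8889, q = 536/9 ≈ 59.5556.
ΔP = 488.8889 − 550 = -61.11.

-61.11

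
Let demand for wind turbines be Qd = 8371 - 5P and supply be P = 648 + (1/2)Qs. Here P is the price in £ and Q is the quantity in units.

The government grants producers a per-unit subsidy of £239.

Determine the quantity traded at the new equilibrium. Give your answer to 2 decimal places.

Original equilibrium: 8371 - 5P = 2P - 1296 gives 9667 = 7P, so P = 1381 and Q = 1466.
Since sellers receive the price plus the subsidy, the effective supply curve becomes Qs = 2P - 818.
Clearing the new market: 8371 - 5P = 2P - 818, so P = 9189/7 ≈ 1312.7143 and Q = 12652/7 ≈ 1807.4286.

1807.43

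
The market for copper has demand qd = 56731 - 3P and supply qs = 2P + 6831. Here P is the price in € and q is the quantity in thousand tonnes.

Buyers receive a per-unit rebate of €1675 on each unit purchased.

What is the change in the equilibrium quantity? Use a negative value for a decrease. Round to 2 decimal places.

+2010.00

Before the shock: 56731 - 3P = 2P + 6831 ⇒ 49900 = 5P ⇒ P = 9980, q = 26791.
Since buyers' out-of-pocket price is the market price minus the rebate, the effective demand curve becomes qd = 61756 - 3P.
Setting them equal: 61756 - 3P = 2P + 6831 → 54925 = 5P, so P = 10985 and q = 28801.
Δq = 28801 − 26791 = +2010.00.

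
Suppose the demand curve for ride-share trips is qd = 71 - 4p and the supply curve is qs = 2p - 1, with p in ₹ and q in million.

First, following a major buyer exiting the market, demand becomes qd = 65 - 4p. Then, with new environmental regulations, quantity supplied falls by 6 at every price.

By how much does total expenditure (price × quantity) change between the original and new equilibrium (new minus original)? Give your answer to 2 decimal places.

-72.00

Solve the original market: 71 - 4p = 2p - 1, hence p = 12 and q = 23.
The new curves are qd = 65 - 4p (demand) and qs = 2p - 7 (supply).
New equilibrium: 65 - 4p = 2p - 7 ⇒ 72 = 6p ⇒ p = 12, q = 17.
Expenditure moves from 12×23 = 276 to 12×17 = 204; change = -72.00.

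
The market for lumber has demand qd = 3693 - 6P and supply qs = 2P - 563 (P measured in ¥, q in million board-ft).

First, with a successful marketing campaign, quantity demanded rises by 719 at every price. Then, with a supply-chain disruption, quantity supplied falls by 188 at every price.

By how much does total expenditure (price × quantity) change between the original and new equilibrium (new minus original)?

+81809.15625

Initially, 3693 - 6P = 2P - 563, so 4256 = 8P and P = 532, q = 501.
After the shift, demand is qd = 4412 - 6P and supply is qs = 2P - 751.
New equilibrium: 4412 - 6P = 2P - 751 ⇒ 5163 = 8P ⇒ P = 645.375, q = 539.75.
Expenditure moves from 532×501 = 266532 to 645.375×539.75 = 348341.15625; change = +81809.15625.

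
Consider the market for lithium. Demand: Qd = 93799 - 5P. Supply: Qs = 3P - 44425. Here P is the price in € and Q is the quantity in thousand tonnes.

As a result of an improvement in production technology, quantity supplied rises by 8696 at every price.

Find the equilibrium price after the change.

Original equilibrium: 93799 - 5P = 3P - 44425 gives 138224 = 8P, so P = 17278 and Q = 7409.
The shock moves the curves to Qd = 93799 - 5P and Qs = 3P - 35729.
Setting them equal: 93799 - 5P = 3P - 35729 → 129528 = 8P, so P = 16191 and Q = 12844.

16191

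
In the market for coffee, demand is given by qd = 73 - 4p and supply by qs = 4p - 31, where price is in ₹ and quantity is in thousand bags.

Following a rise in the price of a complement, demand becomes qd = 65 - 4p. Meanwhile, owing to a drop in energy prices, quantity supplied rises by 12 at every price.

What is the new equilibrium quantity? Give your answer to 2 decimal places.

Before the shock: 73 - 4p = 4p - 31 ⇒ 104 = 8p ⇒ p = 13, q = 21.
After the shift, demand is qd = 65 - 4p and supply is qs = 4p - 19.
Setting them equal: 65 - 4p = 4p - 19 → 84 = 8p, so p = 10.5 and q = 23.

23.00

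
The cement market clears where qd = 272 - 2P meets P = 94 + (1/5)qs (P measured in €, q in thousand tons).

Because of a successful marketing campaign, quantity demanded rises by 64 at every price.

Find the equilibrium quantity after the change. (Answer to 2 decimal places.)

Initially, 272 - 2P = 5P - 470, so 742 = 7P and P = 106, q = 60.
With the change applied: demand qd = 336 - 2P, supply qs = 5P - 470.
New equilibrium: 336 - 2P = 5P - 470 ⇒ 806 = 7P ⇒ P = 806/7 ≈ 115.1429, q = 740/7 ≈ 105.7143.

105.71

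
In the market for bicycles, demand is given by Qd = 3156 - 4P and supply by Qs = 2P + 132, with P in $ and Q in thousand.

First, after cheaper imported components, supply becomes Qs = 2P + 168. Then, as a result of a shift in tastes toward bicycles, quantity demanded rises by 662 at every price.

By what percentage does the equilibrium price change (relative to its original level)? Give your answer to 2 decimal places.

Before the shock: 3156 - 4P = 2P + 132 ⇒ 3024 = 6P ⇒ P = 504, Q = 1140.
With the change applied: demand Qd = 3818 - 4P, supply Qs = 2P + 168.
Setting them equal: 3818 - 4P = 2P + 168 → 3650 = 6P, so P = 1825/3 ≈ 608.3333 and Q = 4154/3 ≈ 1384.6667.
%ΔP = (608.3333 − 504) / 504 × 100 = +20.70%.

+20.70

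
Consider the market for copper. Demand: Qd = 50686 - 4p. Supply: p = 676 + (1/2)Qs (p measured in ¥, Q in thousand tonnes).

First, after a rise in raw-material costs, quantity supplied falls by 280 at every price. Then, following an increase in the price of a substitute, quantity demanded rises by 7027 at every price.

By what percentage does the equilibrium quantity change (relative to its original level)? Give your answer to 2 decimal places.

Solve the original market: 50686 - 4p = 2p - 1352, hence p = 8673 and Q = 15994.
With the change applied: demand Qd = 57713 - 4p, supply Qs = 2p - 1632.
New equilibrium: 57713 - 4p = 2p - 1632 ⇒ 59345 = 6p ⇒ p = 59345/6 ≈ 9890.8333, Q = 54449/3 ≈ 18149.6667.
%ΔQ = (18149.6667 − 15994) / 15994 × 100 = +13.48%.

+13.48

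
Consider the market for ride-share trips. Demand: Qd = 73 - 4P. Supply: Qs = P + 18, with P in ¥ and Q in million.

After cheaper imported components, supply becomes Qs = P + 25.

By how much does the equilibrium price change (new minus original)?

Original equilibrium: 73 - 4P = P + 18 gives 55 = 5P, so P = 11 and Q = 29.
After the shift, demand is Qd = 73 - 4P and supply is Qs = P + 25.
Setting them equal: 73 - 4P = P + 25 → 48 = 5P, so P = 9.6 and Q = 34.6.
ΔP = 9.6 − 11 = -1.4.

-1.4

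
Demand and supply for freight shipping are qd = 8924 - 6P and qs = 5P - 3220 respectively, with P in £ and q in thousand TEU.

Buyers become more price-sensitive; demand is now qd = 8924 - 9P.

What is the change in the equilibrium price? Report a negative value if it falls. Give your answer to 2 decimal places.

-236.57

Initially, 8924 - 6P = 5P - 3220, so 12144 = 11P and P = 1104, q = 2300.
After the shift, demand is qd = 8924 - 9P and supply is qs = 5P - 3220.
Clearing the new market: 8924 - 9P = 5P - 3220, so P = 6072/7 ≈ 867.4286 and q = 7820/7 ≈ 1117.1429.
ΔP = 867.4286 − 1104 = -236.57.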